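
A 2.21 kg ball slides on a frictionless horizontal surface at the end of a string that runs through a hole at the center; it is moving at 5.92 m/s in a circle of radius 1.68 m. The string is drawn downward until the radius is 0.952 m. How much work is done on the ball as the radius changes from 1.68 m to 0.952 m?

W ≈ 81.9 J

The only horizontal force on the mass is along the cord (radial), so it exerts no torque about the hole and angular momentum m v r is conserved.
v₂ = v₁ r₁ / r₂ = (5.92)(1.68) / (0.952) = 10.45 m/s.
W = ΔKE = ½m(v₂² − v₁²) = 81.87 J.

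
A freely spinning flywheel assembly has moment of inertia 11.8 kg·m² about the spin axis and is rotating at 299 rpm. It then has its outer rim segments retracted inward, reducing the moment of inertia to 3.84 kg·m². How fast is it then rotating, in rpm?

ω₂ ≈ 919 rpm

No external torque acts about the spin axis, so angular momentum is conserved.
ω₂ = I₁ω₁ / I₂ = (11.80)(299 rpm) / (3.840) = 918.8 rpm.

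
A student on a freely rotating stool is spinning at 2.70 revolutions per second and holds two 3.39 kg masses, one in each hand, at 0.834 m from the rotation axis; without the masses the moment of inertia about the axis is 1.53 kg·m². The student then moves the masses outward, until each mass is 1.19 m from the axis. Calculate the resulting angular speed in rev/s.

No external torque acts about the spin axis, so angular momentum is conserved.
I₁ = 1.53 + 2(3.39)(0.834)² = 6.246 kg·m²; I₂ = 1.53 + 2(3.39)(1.19)² = 11.13 kg·m².
ω₂ = I₁ω₁ / I₂ = (6.246)(2.70 rev/s) / (11.13) = 1.515 rev/s.

ω₂ ≈ 1.52 rev/s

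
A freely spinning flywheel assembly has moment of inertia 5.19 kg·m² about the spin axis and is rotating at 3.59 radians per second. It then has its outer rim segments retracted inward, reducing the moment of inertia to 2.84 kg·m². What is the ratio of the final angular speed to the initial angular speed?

With no external torque about the axis, L is conserved: I₁ω₁ = I₂ω₂.
ω₂/ω₁ = I₁/I₂ = 5.190 / 2.840 = 1.827.

ω₂/ω₁ ≈ 1.83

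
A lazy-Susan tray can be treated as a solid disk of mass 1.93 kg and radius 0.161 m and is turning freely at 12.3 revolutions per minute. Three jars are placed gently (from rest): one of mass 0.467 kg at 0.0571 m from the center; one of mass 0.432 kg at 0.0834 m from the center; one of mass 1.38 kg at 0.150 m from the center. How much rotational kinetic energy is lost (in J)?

The added mass arrives with no angular momentum about the center, and any external torque about the center is negligible, so the system's angular momentum is conserved.
I_p = ½(1.93)(0.161)² = 0.02501 kg·m².
Added inertia Σmr² = (0.467)(0.0571)² + (0.432)(0.0834)² + (1.38)(0.150)² = 0.03558 kg·m²; I_f = 0.02501 + 0.03558 = 0.06059 kg·m².
ω_f = I_p ω_i / I_f = (0.02501)(12.3) / 0.06059 = 5.078 rpm.
KE_i = ½(0.02501)(1.288 rad/s)² = 0.02075 J; KE_f = ½(0.06059)(0.5317)² = 0.008566 J.

energy lost ≈ 0.0122 J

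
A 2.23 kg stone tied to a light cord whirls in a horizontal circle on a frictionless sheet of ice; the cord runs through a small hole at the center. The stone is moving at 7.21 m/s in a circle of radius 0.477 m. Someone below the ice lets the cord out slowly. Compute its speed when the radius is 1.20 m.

v₂ ≈ 2.87 m/s

The only horizontal force on the mass is along the cord (radial), so it exerts no torque about the hole and angular momentum m v r is conserved.
v₂ = v₁ r₁ / r₂ = (7.21)(0.477) / (1.20) = 2.866 m/s.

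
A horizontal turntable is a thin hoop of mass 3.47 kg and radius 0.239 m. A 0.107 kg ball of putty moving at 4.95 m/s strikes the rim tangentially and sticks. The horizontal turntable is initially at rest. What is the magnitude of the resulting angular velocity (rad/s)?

|ω_f| ≈ 0.620 rad/s

About the axle the impulsive forces during the collision are internal, so angular momentum about that axis is conserved.
I_p = (3.47)(0.239)² = 0.1982 kg·m². Taking the sense of the ball of putty's angular momentum as positive, L_{ball} = m v R = (0.107)(4.95)(0.239) = 0.1266 kg·m²/s.
L_i = 0 + 0.1266 = 0.1266 kg·m²/s.
After sticking, I_f = I_p + m R² = 0.1982 + (0.107)(0.239)² = 0.2043 kg·m².
ω_f = L_i / I_f = 0.1266 / 0.2043 = 0.6195 rad/s.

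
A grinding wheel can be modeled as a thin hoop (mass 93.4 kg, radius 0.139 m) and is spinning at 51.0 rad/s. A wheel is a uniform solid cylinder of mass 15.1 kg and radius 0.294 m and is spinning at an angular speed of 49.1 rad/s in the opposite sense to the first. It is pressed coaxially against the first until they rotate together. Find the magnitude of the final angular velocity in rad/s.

|ω_f| ≈ 24.4 rad/s

The coupling torques are internal; angular momentum about the shared axis is conserved.
Moments of inertia: I_A = (93.4)(0.139)² = 1.805 kg·m²; I_B = ½(15.1)(0.294)² = 0.6526 kg·m².
Taking A's sense as positive: L = (1.805)(51.0) − (0.6526)(49.1) = 59.99 kg·m²·rad/s.
Combined I = 1.805 + 0.6526 = 2.457 kg·m².
ω_f = L / I = 59.99 / 2.457 = 24.41 rad/s.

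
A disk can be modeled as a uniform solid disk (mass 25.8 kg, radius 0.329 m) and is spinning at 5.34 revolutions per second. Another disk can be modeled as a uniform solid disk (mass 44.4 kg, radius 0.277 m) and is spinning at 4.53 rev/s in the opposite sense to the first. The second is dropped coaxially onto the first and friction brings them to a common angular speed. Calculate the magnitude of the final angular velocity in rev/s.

|ω_f| ≈ 0.0839 rev/s

No external torque acts about the common axis, so total angular momentum is conserved.
Moments of inertia: I_A = ½(25.8)(0.329)² = 1.396 kg·m²; I_B = ½(44.4)(0.277)² = 1.703 kg·m².
Taking A's sense as positive: L = (1.396)(5.34) − (1.703)(4.53) = -0.2600 kg·m²·rev/s.
Combined I = 1.396 + 1.703 = 3.100 kg·m².
ω_f = L / I = -0.2600 / 3.100 = -0.08389 rev/s.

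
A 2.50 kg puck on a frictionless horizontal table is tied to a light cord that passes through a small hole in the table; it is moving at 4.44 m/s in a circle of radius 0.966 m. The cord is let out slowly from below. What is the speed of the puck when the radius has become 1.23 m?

Central (radial) force ⇒ zero torque about the center ⇒ m v r is constant.
v₂ = v₁ r₁ / r₂ = (4.44)(0.966) / (1.23) = 3.487 m/s.

v₂ ≈ 3.49 m/s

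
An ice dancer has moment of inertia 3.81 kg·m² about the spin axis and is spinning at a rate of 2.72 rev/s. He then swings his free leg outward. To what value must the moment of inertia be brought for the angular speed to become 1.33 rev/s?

Angular momentum about the spin axis is conserved since the torque about it is zero.
I₂ = I₁ω₁ / ω₂ = (3.81)(2.72) / (1.33) = 7.792 kg·m².

I₂ ≈ 7.79 kg·m²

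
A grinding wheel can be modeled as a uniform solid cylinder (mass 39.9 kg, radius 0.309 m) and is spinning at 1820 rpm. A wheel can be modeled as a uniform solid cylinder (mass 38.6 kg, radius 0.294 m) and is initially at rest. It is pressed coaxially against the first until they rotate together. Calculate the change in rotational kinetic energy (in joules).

The coupling torques are internal; angular momentum about the shared axis is conserved.
Moments of inertia: I_A = ½(39.9)(0.309)² = 1.905 kg·m²; I_B = ½(38.6)(0.294)² = 1.668 kg·m².
Taking A's sense as positive: L = (1.905)(1820) = 3467 kg·m²·rpm.
Combined I = 1.905 + 1.668 = 3.573 kg·m².
ω_f = L / I = 3467 / 3.573 = 970.3 rpm.
KE_i = ½ΣIω² = 34600 J; KE_f = ½(3.573)(101.6)² = 18440 J.

ΔKE ≈ -16200 J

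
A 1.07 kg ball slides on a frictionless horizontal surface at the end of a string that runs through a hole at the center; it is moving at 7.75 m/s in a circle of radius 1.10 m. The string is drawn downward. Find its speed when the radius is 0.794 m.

Central (radial) force ⇒ zero torque about the center ⇒ m v r is constant.
v₂ = v₁ r₁ / r₂ = (7.75)(1.10) / (0.794) = 10.74 m/s.

v₂ ≈ 10.7 m/s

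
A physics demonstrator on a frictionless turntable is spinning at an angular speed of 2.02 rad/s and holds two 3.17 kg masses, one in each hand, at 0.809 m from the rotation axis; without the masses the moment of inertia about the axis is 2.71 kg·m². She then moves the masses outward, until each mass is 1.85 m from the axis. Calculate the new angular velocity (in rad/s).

ω₂ ≈ 0.568 rad/s

With no external torque about the axis, L is conserved: I₁ω₁ = I₂ω₂.
I₁ = 2.71 + 2(3.17)(0.809)² = 6.859 kg·m²; I₂ = 2.71 + 2(3.17)(1.85)² = 24.41 kg·m².
ω₂ = I₁ω₁ / I₂ = (6.859)(2.02 rad/s) / (24.41) = 0.5677 rad/s.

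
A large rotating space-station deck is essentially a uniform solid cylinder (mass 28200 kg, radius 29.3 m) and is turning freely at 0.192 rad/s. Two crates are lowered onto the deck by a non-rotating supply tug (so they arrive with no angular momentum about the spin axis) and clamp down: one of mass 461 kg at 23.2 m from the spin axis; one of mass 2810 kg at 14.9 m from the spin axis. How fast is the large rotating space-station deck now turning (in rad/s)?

The added mass arrives with no angular momentum about the spin axis, and any external torque about the spin axis is negligible, so the system's angular momentum is conserved.
I_p = ½(28200)(29.3)² = 1.210e+07 kg·m².
Added inertia Σmr² = (461)(23.2)² + (2810)(14.9)² = 8.720e+05 kg·m²; I_f = 1.210e+07 + 8.720e+05 = 1.298e+07 kg·m².
ω_f = I_p ω_i / I_f = (1.210e+07)(0.192) / 1.298e+07 = 0.1791 rad/s.

ω_f ≈ 0.179 rad/s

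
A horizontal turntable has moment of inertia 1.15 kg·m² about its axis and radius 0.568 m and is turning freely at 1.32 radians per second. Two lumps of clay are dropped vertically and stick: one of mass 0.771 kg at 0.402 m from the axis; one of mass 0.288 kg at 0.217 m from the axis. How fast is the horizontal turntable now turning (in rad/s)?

The added mass arrives with no angular momentum about the axis, and any external torque about the axis is negligible, so the system's angular momentum is conserved.
Added inertia Σmr² = (0.771)(0.402)² + (0.288)(0.217)² = 0.1382 kg·m²; I_f = 1.150 + 0.1382 = 1.288 kg·m².
ω_f = I_p ω_i / I_f = (1.150)(1.32) / 1.288 = 1.178 rad/s.

ω_f ≈ 1.18 rad/s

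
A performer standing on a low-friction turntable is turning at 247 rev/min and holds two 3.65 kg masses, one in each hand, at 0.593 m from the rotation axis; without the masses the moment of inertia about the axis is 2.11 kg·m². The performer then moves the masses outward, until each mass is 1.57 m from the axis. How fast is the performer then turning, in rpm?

ω₂ ≈ 57.5 rpm

Angular momentum about the spin axis is conserved since the torque about it is zero.
I₁ = 2.11 + 2(3.65)(0.593)² = 4.677 kg·m²; I₂ = 2.11 + 2(3.65)(1.57)² = 20.10 kg·m².
ω₂ = I₁ω₁ / I₂ = (4.677)(247 rpm) / (20.10) = 57.46 rpm.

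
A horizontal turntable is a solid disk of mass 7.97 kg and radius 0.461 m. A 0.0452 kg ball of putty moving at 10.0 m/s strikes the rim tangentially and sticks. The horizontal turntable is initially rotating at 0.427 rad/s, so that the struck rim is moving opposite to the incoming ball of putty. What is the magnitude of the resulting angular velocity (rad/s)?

The axle reaction passes through the axle and exerts no torque about it; angular momentum about the axle is conserved through the impact.
I_p = ½(7.97)(0.461)² = 0.8469 kg·m². Taking the sense of the ball of putty's angular momentum as positive, L_{ball} = m v R = (0.0452)(10.0)(0.461) = 0.2084 kg·m²/s.
L_i = −I_p ω_p + m v R = −(0.8469)(0.427) + 0.2084 = -0.1533 kg·m²/s.
After sticking, I_f = I_p + m R² = 0.8469 + (0.0452)(0.461)² = 0.8565 kg·m².
ω_f = L_i / I_f = -0.1533 / 0.8565 = -0.1789 rad/s.

|ω_f| ≈ 0.179 rad/s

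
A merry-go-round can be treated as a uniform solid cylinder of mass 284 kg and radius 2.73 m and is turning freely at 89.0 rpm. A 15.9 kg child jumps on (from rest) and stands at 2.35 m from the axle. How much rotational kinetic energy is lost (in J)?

The added mass arrives with no angular momentum about the axle, and any external torque about the axle is negligible, so the system's angular momentum is conserved.
I_p = ½(284)(2.73)² = 1058 kg·m².
Added inertia Σmr² = (15.9)(2.35)² = 87.81 kg·m²; I_f = 1058 + 87.81 = 1146 kg·m².
ω_f = I_p ω_i / I_f = (1058)(89.0) / 1146 = 82.18 rpm.
KE_i = ½(1058)(9.320 rad/s)² = 45960 J; KE_f = ½(1146)(8.606)² = 42440 J.

energy lost ≈ 3520 J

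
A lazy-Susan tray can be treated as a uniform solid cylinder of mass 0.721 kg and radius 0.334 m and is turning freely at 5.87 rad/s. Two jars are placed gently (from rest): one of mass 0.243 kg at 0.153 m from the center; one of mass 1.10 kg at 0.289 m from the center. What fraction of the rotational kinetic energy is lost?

The added mass arrives with no angular momentum about the center, and any external torque about the center is negligible, so the system's angular momentum is conserved.
I_p = ½(0.721)(0.334)² = 0.04022 kg·m².
Added inertia Σmr² = (0.243)(0.153)² + (1.10)(0.289)² = 0.09756 kg·m²; I_f = 0.04022 + 0.09756 = 0.1378 kg·m².
ω_f = I_p ω_i / I_f = (0.04022)(5.87) / 0.1378 = 1.713 rad/s.
KE_i = ½(0.04022)(5.870 rad/s)² = 0.6929 J; KE_f = ½(0.1378)(1.713)² = 0.2022 J.
Fraction lost = 0.7081.

fraction ≈ 0.708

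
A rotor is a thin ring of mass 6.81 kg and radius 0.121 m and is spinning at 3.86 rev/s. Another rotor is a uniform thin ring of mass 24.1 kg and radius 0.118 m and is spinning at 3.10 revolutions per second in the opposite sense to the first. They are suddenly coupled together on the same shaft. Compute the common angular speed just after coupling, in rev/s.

No external torque acts about the common axis, so total angular momentum is conserved.
Moments of inertia: I_A = (6.81)(0.121)² = 0.09971 kg·m²; I_B = (24.1)(0.118)² = 0.3356 kg·m².
Taking A's sense as positive: L = (0.09971)(3.86) − (0.3356)(3.10) = -0.6554 kg·m²·rev/s.
Combined I = 0.09971 + 0.3356 = 0.4353 kg·m².
ω_f = L / I = -0.6554 / 0.4353 = -1.506 rev/s.

|ω_f| ≈ 1.51 rev/s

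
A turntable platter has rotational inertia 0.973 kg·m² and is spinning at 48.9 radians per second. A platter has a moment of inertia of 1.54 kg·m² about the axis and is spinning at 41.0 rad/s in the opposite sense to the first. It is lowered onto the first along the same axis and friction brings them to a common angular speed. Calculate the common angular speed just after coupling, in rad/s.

The coupling torques are internal; angular momentum about the shared axis is conserved.
Taking A's sense as positive: L = (0.9730)(48.9) − (1.540)(41.0) = -15.56 kg·m²·rad/s.
Combined I = 0.9730 + 1.540 = 2.513 kg·m².
ω_f = L / I = -15.56 / 2.513 = -6.192 rad/s.

|ω_f| ≈ 6.19 rad/s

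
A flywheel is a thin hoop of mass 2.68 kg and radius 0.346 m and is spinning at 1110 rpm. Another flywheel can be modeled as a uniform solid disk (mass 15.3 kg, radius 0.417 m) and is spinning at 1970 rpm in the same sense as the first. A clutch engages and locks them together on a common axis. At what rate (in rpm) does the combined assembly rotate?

No external torque acts about the common axis, so total angular momentum is conserved.
Moments of inertia: I_A = (2.68)(0.346)² = 0.3208 kg·m²; I_B = ½(15.3)(0.417)² = 1.330 kg·m².
Taking A's sense as positive: L = (0.3208)(1110) + (1.330)(1970) = 2977 kg·m²·rpm.
Combined I = 0.3208 + 1.330 = 1.651 kg·m².
ω_f = L / I = 2977 / 1.651 = 1803 rpm.

|ω_f| ≈ 1800 rpm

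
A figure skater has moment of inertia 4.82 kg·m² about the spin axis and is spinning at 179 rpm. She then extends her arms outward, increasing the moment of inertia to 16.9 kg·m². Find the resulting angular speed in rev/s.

With no external torque about the axis, L is conserved: I₁ω₁ = I₂ω₂.
ω₂ = I₁ω₁ / I₂ = (4.820)(179 rpm) / (16.90) = 51.05 rpm = 0.8509 rev/s.

ω₂ ≈ 0.851 rev/s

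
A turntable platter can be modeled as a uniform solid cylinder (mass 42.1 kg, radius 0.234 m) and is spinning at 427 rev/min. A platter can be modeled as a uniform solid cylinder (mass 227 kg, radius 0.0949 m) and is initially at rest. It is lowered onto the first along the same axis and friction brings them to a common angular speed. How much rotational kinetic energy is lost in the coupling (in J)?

ΔKE lost ≈ 542 J

No external torque acts about the common axis, so total angular momentum is conserved.
Moments of inertia: I_A = ½(42.1)(0.234)² = 1.153 kg·m²; I_B = ½(227)(0.0949)² = 1.022 kg·m².
Taking A's sense as positive: L = (1.153)(427) = 492.2 kg·m²·rpm.
Combined I = 1.153 + 1.022 = 2.175 kg·m².
ω_f = L / I = 492.2 / 2.175 = 226.3 rpm.
KE_i = ½ΣIω² = 1152 J; KE_f = ½(2.175)(23.70)² = 610.7 J.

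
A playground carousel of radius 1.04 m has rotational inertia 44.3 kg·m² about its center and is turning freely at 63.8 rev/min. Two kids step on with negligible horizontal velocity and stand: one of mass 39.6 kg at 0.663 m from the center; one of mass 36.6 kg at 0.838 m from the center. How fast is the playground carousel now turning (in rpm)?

ω_f ≈ 32.3 rpm

No external torque acts about the center; L_before = L_after.
Added inertia Σmr² = (39.6)(0.663)² + (36.6)(0.838)² = 43.11 kg·m²; I_f = 44.30 + 43.11 = 87.41 kg·m².
ω_f = I_p ω_i / I_f = (44.30)(63.8) / 87.41 = 32.33 rpm.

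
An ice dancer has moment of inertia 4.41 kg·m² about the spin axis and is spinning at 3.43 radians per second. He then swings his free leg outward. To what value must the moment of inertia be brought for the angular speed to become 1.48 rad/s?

I₂ ≈ 10.2 kg·m²

No external torque acts about the spin axis, so angular momentum is conserved.
I₂ = I₁ω₁ / ω₂ = (4.41)(3.43) / (1.48) = 10.22 kg·m².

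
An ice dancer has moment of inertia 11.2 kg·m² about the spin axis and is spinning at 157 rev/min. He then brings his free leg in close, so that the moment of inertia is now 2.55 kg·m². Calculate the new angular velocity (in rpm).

ω₂ ≈ 690 rpm

No external torque acts about the spin axis, so angular momentum is conserved.
ω₂ = I₁ω₁ / I₂ = (11.20)(157 rpm) / (2.550) = 689.6 rpm.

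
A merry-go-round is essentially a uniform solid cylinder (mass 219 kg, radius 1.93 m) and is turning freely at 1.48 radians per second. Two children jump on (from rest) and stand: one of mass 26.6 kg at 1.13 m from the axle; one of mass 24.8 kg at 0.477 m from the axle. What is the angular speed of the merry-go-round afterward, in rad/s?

No external torque acts about the axle; L_before = L_after.
I_p = ½(219)(1.93)² = 407.9 kg·m².
Added inertia Σmr² = (26.6)(1.13)² + (24.8)(0.477)² = 39.61 kg·m²; I_f = 407.9 + 39.61 = 447.5 kg·m².
ω_f = I_p ω_i / I_f = (407.9)(1.48) / 447.5 = 1.349 rad/s.

ω_f ≈ 1.35 rad/s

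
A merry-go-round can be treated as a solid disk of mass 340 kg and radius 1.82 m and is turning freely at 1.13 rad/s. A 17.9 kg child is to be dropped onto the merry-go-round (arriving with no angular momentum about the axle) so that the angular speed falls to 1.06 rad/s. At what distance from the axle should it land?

The added mass arrives with no angular momentum about the axle, and any external torque about the axle is negligible, so the system's angular momentum is conserved.
I_p = ½(340)(1.82)² = 563.1 kg·m².
I_p ω_i = (I_p + m r²) ω_f ⇒ m r² = I_p(ω_i/ω_f − 1) = 563.1(1.13/1.06 − 1) = 37.19 kg·m².
r = √(37.19/17.9) = 1.441 m.

r ≈ 1.44 m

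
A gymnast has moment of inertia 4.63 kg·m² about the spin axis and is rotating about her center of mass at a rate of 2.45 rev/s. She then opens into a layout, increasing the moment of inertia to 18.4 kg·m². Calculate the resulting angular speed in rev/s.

With no external torque about the axis, L is conserved: I₁ω₁ = I₂ω₂.
ω₂ = I₁ω₁ / I₂ = (4.630)(2.45 rev/s) / (18.40) = 0.6165 rev/s.

ω₂ ≈ 0.616 rev/s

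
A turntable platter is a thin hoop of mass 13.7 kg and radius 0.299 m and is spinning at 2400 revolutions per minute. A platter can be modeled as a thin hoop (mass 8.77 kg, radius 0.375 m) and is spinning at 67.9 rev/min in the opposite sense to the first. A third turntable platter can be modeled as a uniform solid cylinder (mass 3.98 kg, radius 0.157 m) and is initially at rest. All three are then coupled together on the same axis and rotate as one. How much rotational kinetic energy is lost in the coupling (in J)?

No external torque acts about the common axis, so total angular momentum is conserved.
Moments of inertia: I_A = (13.7)(0.299)² = 1.225 kg·m²; I_B = (8.77)(0.375)² = 1.233 kg·m²; I_C = ½(3.98)(0.157)² = 0.04905 kg·m².
Taking A's sense as positive: L = (1.225)(2400) − (1.233)(67.9) = 2856 kg·m²·rpm.
Combined I = 1.225 + 1.233 + 0.04905 = 2.507 kg·m².
ω_f = L / I = 2856 / 2.507 = 1139 rpm.
KE_i = ½ΣIω² = 38710 J; KE_f = ½(2.507)(119.3)² = 17840 J.

ΔKE lost ≈ 20900 J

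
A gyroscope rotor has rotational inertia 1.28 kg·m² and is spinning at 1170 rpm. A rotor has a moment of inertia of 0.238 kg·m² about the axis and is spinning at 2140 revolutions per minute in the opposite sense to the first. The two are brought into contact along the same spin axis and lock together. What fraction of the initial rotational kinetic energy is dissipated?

fraction ≈ 0.774

The coupling torques are internal; angular momentum about the shared axis is conserved.
Taking A's sense as positive: L = (1.280)(1170) − (0.2380)(2140) = 988.3 kg·m²·rpm.
Combined I = 1.280 + 0.2380 = 1.518 kg·m².
ω_f = L / I = 988.3 / 1.518 = 651.0 rpm.
KE_i = ½ΣIω² = 15580 J; KE_f = ½(1.518)(68.18)² = 3528 J.
Fraction dissipated = (KE_i − KE_f)/KE_i = 0.7736.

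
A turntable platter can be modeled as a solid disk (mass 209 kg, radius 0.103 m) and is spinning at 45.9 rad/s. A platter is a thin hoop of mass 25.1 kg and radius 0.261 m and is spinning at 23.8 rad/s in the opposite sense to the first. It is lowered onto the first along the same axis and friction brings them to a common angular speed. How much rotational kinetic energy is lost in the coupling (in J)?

ΔKE lost ≈ 1630 J

No external torque acts about the common axis, so total angular momentum is conserved.
Moments of inertia: I_A = ½(209)(0.103)² = 1.109 kg·m²; I_B = (25.1)(0.261)² = 1.710 kg·m².
Taking A's sense as positive: L = (1.109)(45.9) − (1.710)(23.8) = 10.19 kg·m²·rad/s.
Combined I = 1.109 + 1.710 = 2.818 kg·m².
ω_f = L / I = 10.19 / 2.818 = 3.616 rad/s.
KE_i = ½ΣIω² = 1652 J; KE_f = ½(2.818)(3.616)² = 18.43 J.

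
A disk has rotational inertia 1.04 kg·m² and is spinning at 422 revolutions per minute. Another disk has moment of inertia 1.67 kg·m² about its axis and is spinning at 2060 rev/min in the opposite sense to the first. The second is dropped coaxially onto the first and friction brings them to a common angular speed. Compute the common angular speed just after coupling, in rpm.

|ω_f| ≈ 1110 rpm

The coupling torques are internal; angular momentum about the shared axis is conserved.
Taking A's sense as positive: L = (1.040)(422) − (1.670)(2060) = -3001 kg·m²·rpm.
Combined I = 1.040 + 1.670 = 2.710 kg·m².
ω_f = L / I = -3001 / 2.710 = -1107 rpm.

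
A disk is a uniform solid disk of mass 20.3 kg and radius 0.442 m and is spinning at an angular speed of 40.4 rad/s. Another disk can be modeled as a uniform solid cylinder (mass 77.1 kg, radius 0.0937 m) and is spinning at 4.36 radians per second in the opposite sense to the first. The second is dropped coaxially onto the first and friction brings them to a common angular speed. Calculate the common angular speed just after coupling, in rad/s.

The coupling torques are internal; angular momentum about the shared axis is conserved.
Moments of inertia: I_A = ½(20.3)(0.442)² = 1.983 kg·m²; I_B = ½(77.1)(0.0937)² = 0.3385 kg·m².
Taking A's sense as positive: L = (1.983)(40.4) − (0.3385)(4.36) = 78.64 kg·m²·rad/s.
Combined I = 1.983 + 0.3385 = 2.321 kg·m².
ω_f = L / I = 78.64 / 2.321 = 33.87 rad/s.

|ω_f| ≈ 33.9 rad/s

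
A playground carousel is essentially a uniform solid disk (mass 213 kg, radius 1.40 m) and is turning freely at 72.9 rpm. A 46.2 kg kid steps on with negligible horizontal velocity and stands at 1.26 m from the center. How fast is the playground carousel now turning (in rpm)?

The added mass arrives with no angular momentum about the center, and any external torque about the center is negligible, so the system's angular momentum is conserved.
I_p = ½(213)(1.40)² = 208.7 kg·m².
Added inertia Σmr² = (46.2)(1.26)² = 73.35 kg·m²; I_f = 208.7 + 73.35 = 282.1 kg·m².
ω_f = I_p ω_i / I_f = (208.7)(72.9) / 282.1 = 53.94 rpm.

ω_f ≈ 53.9 rpm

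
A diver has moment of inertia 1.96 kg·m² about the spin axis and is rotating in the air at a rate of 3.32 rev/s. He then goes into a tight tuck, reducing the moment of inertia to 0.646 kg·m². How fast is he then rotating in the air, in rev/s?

ω₂ ≈ 10.1 rev/s

No external torque acts about the spin axis, so angular momentum is conserved.
ω₂ = I₁ω₁ / I₂ = (1.960)(3.32 rev/s) / (0.6460) = 10.07 rev/s.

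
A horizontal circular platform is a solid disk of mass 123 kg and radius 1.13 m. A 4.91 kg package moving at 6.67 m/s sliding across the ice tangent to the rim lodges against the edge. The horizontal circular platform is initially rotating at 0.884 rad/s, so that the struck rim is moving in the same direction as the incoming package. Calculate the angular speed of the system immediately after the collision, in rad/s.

About the central axle the impulsive forces during the collision are internal, so angular momentum about that axis is conserved.
I_p = ½(123)(1.13)² = 78.53 kg·m². Taking the sense of the package's angular momentum as positive, L_{package} = m v R = (4.91)(6.67)(1.13) = 37.01 kg·m²/s.
L_i = +I_p ω_p + m v R = +(78.53)(0.884) + 37.01 = 106.4 kg·m²/s.
After sticking, I_f = I_p + m R² = 78.53 + (4.91)(1.13)² = 84.80 kg·m².
ω_f = L_i / I_f = 106.4 / 84.80 = 1.255 rad/s.

|ω_f| ≈ 1.26 rad/s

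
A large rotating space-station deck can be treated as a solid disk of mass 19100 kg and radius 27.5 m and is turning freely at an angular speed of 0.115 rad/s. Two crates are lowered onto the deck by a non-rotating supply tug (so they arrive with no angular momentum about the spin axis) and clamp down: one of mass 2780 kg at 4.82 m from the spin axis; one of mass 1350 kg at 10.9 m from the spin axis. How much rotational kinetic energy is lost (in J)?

energy lost ≈ 1440 J

No external torque acts about the spin axis; L_before = L_after.
I_p = ½(19100)(27.5)² = 7.222e+06 kg·m².
Added inertia Σmr² = (2780)(4.82)² + (1350)(10.9)² = 2.250e+05 kg·m²; I_f = 7.222e+06 + 2.250e+05 = 7.447e+06 kg·m².
ω_f = I_p ω_i / I_f = (7.222e+06)(0.115) / 7.447e+06 = 0.1115 rad/s.
KE_i = ½(7.222e+06)(0.1150 rad/s)² = 47760 J; KE_f = ½(7.447e+06)(0.1115)² = 46310 J.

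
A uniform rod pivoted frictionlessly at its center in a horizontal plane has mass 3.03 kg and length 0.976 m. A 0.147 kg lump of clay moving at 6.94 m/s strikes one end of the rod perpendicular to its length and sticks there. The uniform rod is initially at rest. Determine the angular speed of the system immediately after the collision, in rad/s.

|ω_f| ≈ 1.81 rad/s

The axle reaction passes through the pivot and exerts no torque about it; angular momentum about the pivot is conserved through the impact.
I_p = (1/12)(3.03)(0.976)² = 0.2405 kg·m². Taking the sense of the lump of clay's angular momentum as positive, L_{lump} = m v R = (0.147)(6.94)(0.976/2) = 0.4978 kg·m²/s.
L_i = 0 + 0.4978 = 0.4978 kg·m²/s.
After sticking, I_f = I_p + m R² = 0.2405 + (0.147)(0.976/2)² = 0.2755 kg·m².
ω_f = L_i / I_f = 0.4978 / 0.2755 = 1.807 rad/s.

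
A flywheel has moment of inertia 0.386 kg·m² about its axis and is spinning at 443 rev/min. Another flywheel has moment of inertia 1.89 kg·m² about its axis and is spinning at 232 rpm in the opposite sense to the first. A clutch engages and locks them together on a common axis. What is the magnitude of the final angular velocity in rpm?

The coupling torques are internal; angular momentum about the shared axis is conserved.
Taking A's sense as positive: L = (0.3860)(443) − (1.890)(232) = -267.5 kg·m²·rpm.
Combined I = 0.3860 + 1.890 = 2.276 kg·m².
ω_f = L / I = -267.5 / 2.276 = -117.5 rpm.

|ω_f| ≈ 118 rpm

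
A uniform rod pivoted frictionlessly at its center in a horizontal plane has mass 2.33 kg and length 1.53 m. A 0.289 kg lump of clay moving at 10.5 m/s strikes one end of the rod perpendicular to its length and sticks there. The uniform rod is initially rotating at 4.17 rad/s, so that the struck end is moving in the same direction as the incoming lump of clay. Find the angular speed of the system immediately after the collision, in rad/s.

|ω_f| ≈ 6.76 rad/s

The axle reaction passes through the pivot and exerts no torque about it; angular momentum about the pivot is conserved through the impact.
I_p = (1/12)(2.33)(1.53)² = 0.4545 kg·m². Taking the sense of the lump of clay's angular momentum as positive, L_{lump} = m v R = (0.289)(10.5)(1.53/2) = 2.321 kg·m²/s.
L_i = +I_p ω_p + m v R = +(0.4545)(4.17) + 2.321 = 4.217 kg·m²/s.
After sticking, I_f = I_p + m R² = 0.4545 + (0.289)(1.53/2)² = 0.6237 kg·m².
ω_f = L_i / I_f = 4.217 / 0.6237 = 6.761 rad/s.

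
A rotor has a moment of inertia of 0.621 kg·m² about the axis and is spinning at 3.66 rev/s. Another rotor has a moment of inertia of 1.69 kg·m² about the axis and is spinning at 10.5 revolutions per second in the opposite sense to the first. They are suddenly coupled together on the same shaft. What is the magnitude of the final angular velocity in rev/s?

The coupling torques are internal; angular momentum about the shared axis is conserved.
Taking A's sense as positive: L = (0.6210)(3.66) − (1.690)(10.5) = -15.47 kg·m²·rev/s.
Combined I = 0.6210 + 1.690 = 2.311 kg·m².
ω_f = L / I = -15.47 / 2.311 = -6.695 rev/s.

|ω_f| ≈ 6.69 rev/s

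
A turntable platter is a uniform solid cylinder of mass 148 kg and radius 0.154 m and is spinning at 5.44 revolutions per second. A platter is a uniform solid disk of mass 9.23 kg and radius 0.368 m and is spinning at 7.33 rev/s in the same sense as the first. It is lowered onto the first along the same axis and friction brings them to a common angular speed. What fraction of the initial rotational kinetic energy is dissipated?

No external torque acts about the common axis, so total angular momentum is conserved.
Moments of inertia: I_A = ½(148)(0.154)² = 1.755 kg·m²; I_B = ½(9.23)(0.368)² = 0.6250 kg·m².
Taking A's sense as positive: L = (1.755)(5.44) + (0.6250)(7.33) = 14.13 kg·m²·rev/s.
Combined I = 1.755 + 0.6250 = 2.380 kg·m².
ω_f = L / I = 14.13 / 2.380 = 5.936 rev/s.
KE_i = ½ΣIω² = 1688 J; KE_f = ½(2.380)(37.30)² = 1656 J.
Fraction dissipated = (KE_i − KE_f)/KE_i = 0.01925.

fraction ≈ 0.0193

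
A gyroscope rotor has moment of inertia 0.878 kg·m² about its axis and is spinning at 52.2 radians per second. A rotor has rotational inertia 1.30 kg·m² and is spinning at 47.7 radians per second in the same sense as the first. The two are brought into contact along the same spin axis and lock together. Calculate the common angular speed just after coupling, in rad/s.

No external torque acts about the common axis, so total angular momentum is conserved.
Taking A's sense as positive: L = (0.8780)(52.2) + (1.300)(47.7) = 107.8 kg·m²·rad/s.
Combined I = 0.8780 + 1.300 = 2.178 kg·m².
ω_f = L / I = 107.8 / 2.178 = 49.51 rad/s.

|ω_f| ≈ 49.5 rad/s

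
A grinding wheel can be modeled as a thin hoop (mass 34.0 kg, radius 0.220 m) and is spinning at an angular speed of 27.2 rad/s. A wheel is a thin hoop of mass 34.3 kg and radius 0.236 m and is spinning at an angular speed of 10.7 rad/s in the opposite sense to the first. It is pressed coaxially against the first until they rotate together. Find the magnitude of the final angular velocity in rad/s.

The coupling torques are internal; angular momentum about the shared axis is conserved.
Moments of inertia: I_A = (34.0)(0.220)² = 1.646 kg·m²; I_B = (34.3)(0.236)² = 1.910 kg·m².
Taking A's sense as positive: L = (1.646)(27.2) − (1.910)(10.7) = 24.32 kg·m²·rad/s.
Combined I = 1.646 + 1.910 = 3.556 kg·m².
ω_f = L / I = 24.32 / 3.556 = 6.839 rad/s.

|ω_f| ≈ 6.84 rad/s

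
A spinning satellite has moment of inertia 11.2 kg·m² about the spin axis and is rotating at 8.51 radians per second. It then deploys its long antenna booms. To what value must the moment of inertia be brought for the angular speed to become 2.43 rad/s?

No external torque acts about the spin axis, so angular momentum is conserved.
I₂ = I₁ω₁ / ω₂ = (11.2)(8.51) / (2.43) = 39.22 kg·m².

I₂ ≈ 39.2 kg·m²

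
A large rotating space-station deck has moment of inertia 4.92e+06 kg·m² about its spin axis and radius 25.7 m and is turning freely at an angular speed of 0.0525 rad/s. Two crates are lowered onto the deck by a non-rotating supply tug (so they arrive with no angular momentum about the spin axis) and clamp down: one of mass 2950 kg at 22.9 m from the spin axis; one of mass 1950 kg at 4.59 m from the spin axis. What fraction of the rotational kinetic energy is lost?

No external torque acts about the spin axis; L_before = L_after.
Added inertia Σmr² = (2950)(22.9)² + (1950)(4.59)² = 1.588e+06 kg·m²; I_f = 4.920e+06 + 1.588e+06 = 6.508e+06 kg·m².
ω_f = I_p ω_i / I_f = (4.920e+06)(0.0525) / 6.508e+06 = 0.03969 rad/s.
KE_i = ½(4.920e+06)(0.05250 rad/s)² = 6780 J; KE_f = ½(6.508e+06)(0.03969)² = 5126 J.
Fraction lost = 0.2440.

fraction ≈ 0.244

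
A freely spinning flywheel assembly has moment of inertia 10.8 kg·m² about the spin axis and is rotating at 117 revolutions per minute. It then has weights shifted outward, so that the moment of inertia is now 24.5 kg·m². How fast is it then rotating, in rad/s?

ω₂ ≈ 5.40 rad/s

No external torque acts about the spin axis, so angular momentum is conserved.
ω₂ = I₁ω₁ / I₂ = (10.80)(117 rpm) / (24.50) = 51.58 rpm = 5.401 rad/s.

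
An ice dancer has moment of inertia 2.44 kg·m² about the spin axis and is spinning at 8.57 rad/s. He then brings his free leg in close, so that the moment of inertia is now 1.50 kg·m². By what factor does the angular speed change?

With no external torque about the axis, L is conserved: I₁ω₁ = I₂ω₂.
ω₂/ω₁ = I₁/I₂ = 2.440 / 1.500 = 1.627.

ω₂/ω₁ ≈ 1.63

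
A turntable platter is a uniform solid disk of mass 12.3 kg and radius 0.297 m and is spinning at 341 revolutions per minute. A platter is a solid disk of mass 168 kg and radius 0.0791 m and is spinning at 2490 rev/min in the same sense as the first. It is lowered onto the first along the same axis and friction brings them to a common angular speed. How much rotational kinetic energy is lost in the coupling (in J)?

ΔKE lost ≈ 6760 J

The coupling torques are internal; angular momentum about the shared axis is conserved.
Moments of inertia: I_A = ½(12.3)(0.297)² = 0.5425 kg·m²; I_B = ½(168)(0.0791)² = 0.5256 kg·m².
Taking A's sense as positive: L = (0.5425)(341) + (0.5256)(2490) = 1494 kg·m²·rpm.
Combined I = 0.5425 + 0.5256 = 1.068 kg·m².
ω_f = L / I = 1494 / 1.068 = 1398 rpm.
KE_i = ½ΣIω² = 18210 J; KE_f = ½(1.068)(146.4)² = 11450 J.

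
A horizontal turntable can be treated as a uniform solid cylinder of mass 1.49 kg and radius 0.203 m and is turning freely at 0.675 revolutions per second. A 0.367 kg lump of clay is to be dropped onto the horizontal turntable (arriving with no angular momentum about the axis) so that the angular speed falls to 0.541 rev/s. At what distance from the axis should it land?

No external torque acts about the axis; L_before = L_after.
I_p = ½(1.49)(0.203)² = 0.03070 kg·m².
I_p ω_i = (I_p + m r²) ω_f ⇒ m r² = I_p(ω_i/ω_f − 1) = 0.03070(0.675/0.541 − 1) = 0.007604 kg·m².
r = √(0.007604/0.367) = 0.1439 m.

r ≈ 0.144 m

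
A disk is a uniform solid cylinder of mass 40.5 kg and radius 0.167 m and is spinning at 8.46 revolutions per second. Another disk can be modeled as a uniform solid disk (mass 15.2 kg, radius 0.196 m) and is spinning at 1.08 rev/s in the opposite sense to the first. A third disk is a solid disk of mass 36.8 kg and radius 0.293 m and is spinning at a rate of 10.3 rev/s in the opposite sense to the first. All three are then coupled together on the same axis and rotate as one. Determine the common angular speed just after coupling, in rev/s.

|ω_f| ≈ 4.85 rev/s

The coupling torques are internal; angular momentum about the shared axis is conserved.
Moments of inertia: I_A = ½(40.5)(0.167)² = 0.5648 kg·m²; I_B = ½(15.2)(0.196)² = 0.2920 kg·m²; I_C = ½(36.8)(0.293)² = 1.580 kg·m².
Taking A's sense as positive: L = (0.5648)(8.46) − (0.2920)(1.08) − (1.580)(10.3) = -11.81 kg·m²·rev/s.
Combined I = 0.5648 + 0.2920 + 1.580 = 2.436 kg·m².
ω_f = L / I = -11.81 / 2.436 = -4.846 rev/s.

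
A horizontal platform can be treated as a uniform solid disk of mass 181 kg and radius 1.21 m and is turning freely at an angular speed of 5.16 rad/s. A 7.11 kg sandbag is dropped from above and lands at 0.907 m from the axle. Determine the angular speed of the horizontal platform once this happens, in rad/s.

No external torque acts about the axle; L_before = L_after.
I_p = ½(181)(1.21)² = 132.5 kg·m².
Added inertia Σmr² = (7.11)(0.907)² = 5.849 kg·m²; I_f = 132.5 + 5.849 = 138.4 kg·m².
ω_f = I_p ω_i / I_f = (132.5)(5.16) / 138.4 = 4.942 rad/s.

ω_f ≈ 4.94 rad/s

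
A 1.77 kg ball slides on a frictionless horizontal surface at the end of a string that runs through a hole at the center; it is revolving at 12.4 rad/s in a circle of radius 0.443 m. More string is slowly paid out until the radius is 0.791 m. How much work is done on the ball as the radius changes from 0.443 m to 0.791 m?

The constraining force is radial, so m r² ω about the center is conserved.
ω₂ = ω₁ (r₁/r₂)² = (12.4)(0.443/0.791)² = 3.889 rad/s.
W = ΔKE = ½m(v₂² − v₁²) = -18.33 J.

W ≈ -18.3 J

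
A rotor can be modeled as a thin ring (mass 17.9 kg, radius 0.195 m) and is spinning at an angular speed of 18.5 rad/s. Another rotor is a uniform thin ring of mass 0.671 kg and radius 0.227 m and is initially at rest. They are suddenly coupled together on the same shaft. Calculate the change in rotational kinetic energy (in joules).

No external torque acts about the common axis, so total angular momentum is conserved.
Moments of inertia: I_A = (17.9)(0.195)² = 0.6806 kg·m²; I_B = (0.671)(0.227)² = 0.03458 kg·m².
Taking A's sense as positive: L = (0.6806)(18.5) = 12.59 kg·m²·rad/s.
Combined I = 0.6806 + 0.03458 = 0.7152 kg·m².
ω_f = L / I = 12.59 / 0.7152 = 17.61 rad/s.
KE_i = ½ΣIω² = 116.5 J; KE_f = ½(0.7152)(17.61)² = 110.8 J.

ΔKE ≈ -5.63 J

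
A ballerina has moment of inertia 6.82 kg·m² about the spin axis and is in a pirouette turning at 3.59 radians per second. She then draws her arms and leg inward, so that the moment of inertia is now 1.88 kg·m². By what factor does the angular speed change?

ω₂/ω₁ ≈ 3.63

Angular momentum about the spin axis is conserved since the torque about it is zero.
ω₂/ω₁ = I₁/I₂ = 6.820 / 1.880 = 3.628.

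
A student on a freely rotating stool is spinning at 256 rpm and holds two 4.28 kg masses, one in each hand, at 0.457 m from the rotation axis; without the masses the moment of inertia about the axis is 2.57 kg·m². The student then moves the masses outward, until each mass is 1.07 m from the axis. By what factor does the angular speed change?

ω₂/ω₁ ≈ 0.352

Angular momentum about the spin axis is conserved since the torque about it is zero.
I₁ = 2.57 + 2(4.28)(0.457)² = 4.358 kg·m²; I₂ = 2.57 + 2(4.28)(1.07)² = 12.37 kg·m².
ω₂/ω₁ = I₁/I₂ = 4.358 / 12.37 = 0.3523.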